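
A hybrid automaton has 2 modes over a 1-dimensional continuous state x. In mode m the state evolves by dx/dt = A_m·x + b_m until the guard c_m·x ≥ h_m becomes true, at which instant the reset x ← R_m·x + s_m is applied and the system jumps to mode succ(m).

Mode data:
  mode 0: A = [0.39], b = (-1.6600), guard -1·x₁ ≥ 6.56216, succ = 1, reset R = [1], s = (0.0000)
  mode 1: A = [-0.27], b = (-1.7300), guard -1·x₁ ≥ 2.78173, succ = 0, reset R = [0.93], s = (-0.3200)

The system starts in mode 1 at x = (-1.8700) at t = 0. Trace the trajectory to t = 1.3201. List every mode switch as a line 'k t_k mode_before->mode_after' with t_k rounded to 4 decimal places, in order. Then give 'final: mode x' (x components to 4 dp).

1 0.8308 1->0
final: 0 -4.4131

Mode 1: guard c·x = 2.7817 hit at Δt = 0.8308 (t = 0.8308), x⁻ = (-2.7817) → reset → x⁺ = (-2.9070), jump to mode 0
Mode 0: flow for 0.4893 to horizon, guard not reached → x = (-4.4131)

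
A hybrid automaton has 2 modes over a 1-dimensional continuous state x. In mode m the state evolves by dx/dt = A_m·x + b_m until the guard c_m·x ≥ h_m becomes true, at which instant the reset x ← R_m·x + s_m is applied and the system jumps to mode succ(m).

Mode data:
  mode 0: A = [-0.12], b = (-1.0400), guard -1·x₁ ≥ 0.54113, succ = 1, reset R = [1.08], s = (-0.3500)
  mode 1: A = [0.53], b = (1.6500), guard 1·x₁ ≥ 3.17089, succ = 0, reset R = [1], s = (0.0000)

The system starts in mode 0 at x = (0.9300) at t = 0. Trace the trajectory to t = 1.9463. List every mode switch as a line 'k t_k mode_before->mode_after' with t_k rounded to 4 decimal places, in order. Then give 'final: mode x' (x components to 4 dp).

Mode 0: guard c·x = 0.5411 hit at Δt = 1.3867 (t = 1.3867), x⁻ = (-0.5411) → reset → x⁺ = (-0.9344), jump to mode 1
Mode 1: flow for 0.5596 to horizon, guard not reached → x = (-0.1822)

1 1.3867 0->1
final: 1 -0.1822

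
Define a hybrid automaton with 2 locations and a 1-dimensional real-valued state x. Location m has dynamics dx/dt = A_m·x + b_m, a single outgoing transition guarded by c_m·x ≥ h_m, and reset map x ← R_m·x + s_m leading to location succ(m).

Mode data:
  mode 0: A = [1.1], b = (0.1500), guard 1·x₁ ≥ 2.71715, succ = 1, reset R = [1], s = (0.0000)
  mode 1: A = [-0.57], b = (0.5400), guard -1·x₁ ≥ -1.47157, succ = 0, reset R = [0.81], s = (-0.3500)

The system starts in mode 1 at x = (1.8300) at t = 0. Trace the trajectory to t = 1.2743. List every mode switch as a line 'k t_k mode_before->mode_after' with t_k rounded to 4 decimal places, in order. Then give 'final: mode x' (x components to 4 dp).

Mode 1: guard c·x = -1.4716 hit at Δt = 0.9141 (t = 0.9141), x⁻ = (1.4716) → reset → x⁺ = (0.8420), jump to mode 0
Mode 0: flow for 0.3602 to horizon, guard not reached → x = (1.3176)

1 0.9141 1->0
final: 0 1.3176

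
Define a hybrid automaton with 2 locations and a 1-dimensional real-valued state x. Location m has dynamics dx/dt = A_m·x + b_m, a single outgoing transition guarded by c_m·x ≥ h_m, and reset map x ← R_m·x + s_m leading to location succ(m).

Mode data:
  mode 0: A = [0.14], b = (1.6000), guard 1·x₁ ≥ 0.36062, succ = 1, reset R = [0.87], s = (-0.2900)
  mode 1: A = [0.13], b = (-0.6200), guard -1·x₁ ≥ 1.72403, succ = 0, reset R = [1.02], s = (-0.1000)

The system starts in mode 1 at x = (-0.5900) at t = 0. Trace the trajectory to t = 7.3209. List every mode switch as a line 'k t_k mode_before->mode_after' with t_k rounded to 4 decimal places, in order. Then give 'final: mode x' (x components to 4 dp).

1 1.4765 1->0
2 2.9661 0->1
3 5.3782 1->0
4 6.8678 0->1
final: 1 -0.2642

Mode 1: guard c·x = 1.7240 hit at Δt = 1.4765 (t = 1.4765), x⁻ = (-1.7240) → reset → x⁺ = (-1.8585), jump to mode 0
Mode 0: guard c·x = 0.3606 hit at Δt = 1.4896 (t = 2.9661), x⁻ = (0.3606) → reset → x⁺ = (0.0237), jump to mode 1
Mode 1: guard c·x = 1.7240 hit at Δt = 2.4121 (t = 5.3782), x⁻ = (-1.7240) → reset → x⁺ = (-1.8585), jump to mode 0
Mode 0: guard c·x = 0.3606 hit at Δt = 1.4896 (t = 6.8678), x⁻ = (0.3606) → reset → x⁺ = (0.0237), jump to mode 1
Mode 1: flow for 0.4531 to horizon, guard not reached → x = (-0.2642)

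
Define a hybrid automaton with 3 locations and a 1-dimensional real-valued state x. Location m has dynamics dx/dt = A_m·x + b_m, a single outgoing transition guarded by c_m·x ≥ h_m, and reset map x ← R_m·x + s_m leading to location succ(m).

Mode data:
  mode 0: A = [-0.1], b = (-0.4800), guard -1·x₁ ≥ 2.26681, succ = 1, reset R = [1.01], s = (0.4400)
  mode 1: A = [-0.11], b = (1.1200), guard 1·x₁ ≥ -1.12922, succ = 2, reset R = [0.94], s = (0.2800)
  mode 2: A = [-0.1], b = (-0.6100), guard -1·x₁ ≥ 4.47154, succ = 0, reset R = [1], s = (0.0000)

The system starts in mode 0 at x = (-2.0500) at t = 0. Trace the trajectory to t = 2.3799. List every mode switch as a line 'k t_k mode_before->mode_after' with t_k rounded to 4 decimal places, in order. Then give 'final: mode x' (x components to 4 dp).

Mode 0: guard c·x = 2.2668 hit at Δt = 0.8212 (t = 0.8212), x⁻ = (-2.2668) → reset → x⁺ = (-1.8495), jump to mode 1
Mode 1: guard c·x = -1.1292 hit at Δt = 0.5612 (t = 1.3824), x⁻ = (-1.1292) → reset → x⁺ = (-0.7815), jump to mode 2
Mode 2: flow for 0.9975 to horizon, guard not reached → x = (-1.2864)

1 0.8212 0->1
2 1.3824 1->2
final: 2 -1.2864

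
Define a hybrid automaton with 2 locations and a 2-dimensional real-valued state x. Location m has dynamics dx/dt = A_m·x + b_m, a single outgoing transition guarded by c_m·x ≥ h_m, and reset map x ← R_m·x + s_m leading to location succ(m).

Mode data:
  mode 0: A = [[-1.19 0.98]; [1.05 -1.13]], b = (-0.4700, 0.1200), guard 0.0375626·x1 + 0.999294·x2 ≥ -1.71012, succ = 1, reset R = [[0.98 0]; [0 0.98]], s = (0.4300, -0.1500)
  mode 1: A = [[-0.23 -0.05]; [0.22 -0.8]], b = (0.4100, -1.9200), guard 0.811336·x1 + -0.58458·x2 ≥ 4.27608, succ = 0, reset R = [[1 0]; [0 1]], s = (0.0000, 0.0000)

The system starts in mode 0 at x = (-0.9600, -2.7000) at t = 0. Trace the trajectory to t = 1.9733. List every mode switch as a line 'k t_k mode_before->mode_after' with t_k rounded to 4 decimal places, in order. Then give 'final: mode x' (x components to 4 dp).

1 1.5991 0->1
final: 1 -1.0019 -2.0083

Mode 0: guard c·x = -1.7101 hit at Δt = 1.5991 (t = 1.5991), x⁻ = (-1.7543, -1.6454) → reset → x⁺ = (-1.2892, -1.7625), jump to mode 1
Mode 1: flow for 0.3742 to horizon, guard not reached → x = (-1.0019, -2.0083)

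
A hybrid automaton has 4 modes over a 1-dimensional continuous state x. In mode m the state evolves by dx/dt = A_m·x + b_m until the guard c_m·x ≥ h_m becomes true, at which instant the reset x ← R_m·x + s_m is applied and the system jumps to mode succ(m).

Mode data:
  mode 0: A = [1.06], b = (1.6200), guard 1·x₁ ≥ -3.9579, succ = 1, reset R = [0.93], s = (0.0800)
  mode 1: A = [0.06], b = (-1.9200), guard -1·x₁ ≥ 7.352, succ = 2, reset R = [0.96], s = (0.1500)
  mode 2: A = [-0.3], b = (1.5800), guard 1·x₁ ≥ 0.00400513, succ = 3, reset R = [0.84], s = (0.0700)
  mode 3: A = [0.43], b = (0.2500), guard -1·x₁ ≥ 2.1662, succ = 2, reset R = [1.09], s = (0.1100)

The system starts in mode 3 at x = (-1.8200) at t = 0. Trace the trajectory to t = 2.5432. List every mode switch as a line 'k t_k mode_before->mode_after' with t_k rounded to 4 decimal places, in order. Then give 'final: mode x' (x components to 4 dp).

1 0.5732 3->2
2 1.7620 2->3
final: 3 0.3348

Mode 3: guard c·x = 2.1662 hit at Δt = 0.5732 (t = 0.5732), x⁻ = (-2.1662) → reset → x⁺ = (-2.2512), jump to mode 2
Mode 2: guard c·x = 0.0040 hit at Δt = 1.1888 (t = 1.7620), x⁻ = (0.0040) → reset → x⁺ = (0.0734), jump to mode 3
Mode 3: flow for 0.7812 to horizon, guard not reached → x = (0.3348)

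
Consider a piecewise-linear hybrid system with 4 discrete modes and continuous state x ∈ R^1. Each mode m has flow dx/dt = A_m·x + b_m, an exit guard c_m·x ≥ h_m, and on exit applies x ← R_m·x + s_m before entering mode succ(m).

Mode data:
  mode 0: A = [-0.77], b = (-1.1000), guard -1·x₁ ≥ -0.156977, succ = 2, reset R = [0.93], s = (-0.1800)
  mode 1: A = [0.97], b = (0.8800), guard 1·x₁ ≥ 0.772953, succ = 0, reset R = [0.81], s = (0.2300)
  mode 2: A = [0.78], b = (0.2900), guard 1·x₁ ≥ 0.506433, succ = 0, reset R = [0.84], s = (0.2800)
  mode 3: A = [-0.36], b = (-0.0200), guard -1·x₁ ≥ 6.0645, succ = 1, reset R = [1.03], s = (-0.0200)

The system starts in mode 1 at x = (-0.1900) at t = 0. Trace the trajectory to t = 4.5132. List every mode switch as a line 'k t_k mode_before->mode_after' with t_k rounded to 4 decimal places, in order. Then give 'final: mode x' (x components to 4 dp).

Mode 1: guard c·x = 0.7730 hit at Δt = 0.8776 (t = 0.8776), x⁻ = (0.7730) → reset → x⁺ = (0.8561), jump to mode 0
Mode 0: guard c·x = -0.1570 hit at Δt = 0.4744 (t = 1.3520), x⁻ = (0.1570) → reset → x⁺ = (-0.0340), jump to mode 2
Mode 2: guard c·x = 0.5064 hit at Δt = 1.2250 (t = 2.5770), x⁻ = (0.5064) → reset → x⁺ = (0.7054), jump to mode 0
Mode 0: guard c·x = -0.1570 hit at Δt = 0.3858 (t = 2.9628), x⁻ = (0.1570) → reset → x⁺ = (-0.0340), jump to mode 2
Mode 2: guard c·x = 0.5064 hit at Δt = 1.2250 (t = 4.1878), x⁻ = (0.5064) → reset → x⁺ = (0.7054), jump to mode 0
Mode 0: flow for 0.3254 to horizon, guard not reached → x = (0.2324)

1 0.8776 1->0
2 1.3520 0->2
3 2.5770 2->0
4 2.9628 0->2
5 4.1878 2->0
final: 0 0.2324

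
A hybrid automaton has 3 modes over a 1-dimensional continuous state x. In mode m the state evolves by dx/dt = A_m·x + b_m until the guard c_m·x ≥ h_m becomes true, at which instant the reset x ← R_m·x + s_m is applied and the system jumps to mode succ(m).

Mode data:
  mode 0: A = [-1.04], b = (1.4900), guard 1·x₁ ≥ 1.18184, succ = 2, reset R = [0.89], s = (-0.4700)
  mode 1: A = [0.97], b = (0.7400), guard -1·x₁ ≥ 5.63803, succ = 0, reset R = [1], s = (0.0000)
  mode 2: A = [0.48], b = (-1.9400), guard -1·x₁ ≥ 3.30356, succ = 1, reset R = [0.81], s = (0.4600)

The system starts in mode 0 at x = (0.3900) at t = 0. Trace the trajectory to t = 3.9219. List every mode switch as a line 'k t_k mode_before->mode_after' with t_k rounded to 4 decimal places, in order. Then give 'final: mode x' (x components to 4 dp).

Mode 0: guard c·x = 1.1818 hit at Δt = 1.3699 (t = 1.3699), x⁻ = (1.1818) → reset → x⁺ = (0.5818), jump to mode 2
Mode 2: guard c·x = 3.3036 hit at Δt = 1.5684 (t = 2.9383), x⁻ = (-3.3036) → reset → x⁺ = (-2.2159), jump to mode 1
Mode 1: flow for 0.9836 to horizon, guard not reached → x = (-4.5353)

1 1.3699 0->2
2 2.9383 2->1
final: 1 -4.5353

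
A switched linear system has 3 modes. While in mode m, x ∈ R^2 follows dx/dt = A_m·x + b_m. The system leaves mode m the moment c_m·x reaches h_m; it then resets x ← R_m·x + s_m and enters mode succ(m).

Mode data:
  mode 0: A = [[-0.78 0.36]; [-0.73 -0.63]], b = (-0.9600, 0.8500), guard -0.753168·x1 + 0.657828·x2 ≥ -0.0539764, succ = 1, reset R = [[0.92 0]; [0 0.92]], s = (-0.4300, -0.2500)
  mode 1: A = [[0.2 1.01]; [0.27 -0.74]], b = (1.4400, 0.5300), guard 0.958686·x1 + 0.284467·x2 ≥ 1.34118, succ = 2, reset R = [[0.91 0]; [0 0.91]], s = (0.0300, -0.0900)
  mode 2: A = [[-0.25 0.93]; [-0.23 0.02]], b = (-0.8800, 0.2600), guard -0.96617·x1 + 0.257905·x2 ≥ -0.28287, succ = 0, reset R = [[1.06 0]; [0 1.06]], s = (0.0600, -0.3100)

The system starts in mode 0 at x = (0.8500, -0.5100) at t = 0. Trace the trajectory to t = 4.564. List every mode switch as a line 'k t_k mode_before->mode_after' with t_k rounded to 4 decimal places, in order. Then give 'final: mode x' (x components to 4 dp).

1 0.6024 0->1
2 1.7071 1->2
3 2.7087 2->0
4 2.9246 0->1
5 3.8340 1->2
final: 2 0.5858 0.3143

Mode 0: guard c·x = -0.0540 hit at Δt = 0.6024 (t = 0.6024), x⁻ = (0.0211, -0.0579) → reset → x⁺ = (-0.4106, -0.3033), jump to mode 1
Mode 1: guard c·x = 1.3412 hit at Δt = 1.1047 (t = 1.7071), x⁻ = (1.2920, 0.3606) → reset → x⁺ = (1.2057, 0.2381), jump to mode 2
Mode 2: guard c·x = -0.2829 hit at Δt = 1.0016 (t = 2.7087), x⁻ = (0.3800, 0.3268) → reset → x⁺ = (0.4628, 0.0364), jump to mode 0
Mode 0: guard c·x = -0.0540 hit at Δt = 0.2159 (t = 2.9246), x⁻ = (0.2071, 0.1551) → reset → x⁺ = (-0.2395, -0.1073), jump to mode 1
Mode 1: guard c·x = 1.3412 hit at Δt = 0.9093 (t = 3.8340), x⁻ = (1.2822, 0.3935) → reset → x⁺ = (1.1968, 0.2681), jump to mode 2
Mode 2: flow for 0.7300 to horizon, guard not reached → x = (0.5858, 0.3143)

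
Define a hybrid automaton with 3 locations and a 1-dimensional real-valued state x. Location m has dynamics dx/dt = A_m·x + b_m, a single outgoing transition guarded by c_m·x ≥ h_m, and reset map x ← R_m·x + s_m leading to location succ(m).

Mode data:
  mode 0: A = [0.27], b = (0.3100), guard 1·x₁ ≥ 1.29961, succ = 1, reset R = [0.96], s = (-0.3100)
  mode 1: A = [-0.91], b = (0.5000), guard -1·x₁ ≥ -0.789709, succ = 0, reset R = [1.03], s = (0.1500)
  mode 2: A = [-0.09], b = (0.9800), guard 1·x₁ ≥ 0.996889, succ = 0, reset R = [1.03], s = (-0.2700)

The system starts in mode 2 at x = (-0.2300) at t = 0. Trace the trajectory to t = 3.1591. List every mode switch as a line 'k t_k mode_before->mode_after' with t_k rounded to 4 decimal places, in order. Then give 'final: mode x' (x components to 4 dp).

1 1.2991 2->0
2 2.2277 0->1
3 2.7549 1->0
final: 0 1.2069

Mode 2: guard c·x = 0.9969 hit at Δt = 1.2991 (t = 1.2991), x⁻ = (0.9969) → reset → x⁺ = (0.7568), jump to mode 0
Mode 0: guard c·x = 1.2996 hit at Δt = 0.9286 (t = 2.2277), x⁻ = (1.2996) → reset → x⁺ = (0.9376), jump to mode 1
Mode 1: guard c·x = -0.7897 hit at Δt = 0.5272 (t = 2.7549), x⁻ = (0.7897) → reset → x⁺ = (0.9634), jump to mode 0
Mode 0: flow for 0.4042 to horizon, guard not reached → x = (1.2069)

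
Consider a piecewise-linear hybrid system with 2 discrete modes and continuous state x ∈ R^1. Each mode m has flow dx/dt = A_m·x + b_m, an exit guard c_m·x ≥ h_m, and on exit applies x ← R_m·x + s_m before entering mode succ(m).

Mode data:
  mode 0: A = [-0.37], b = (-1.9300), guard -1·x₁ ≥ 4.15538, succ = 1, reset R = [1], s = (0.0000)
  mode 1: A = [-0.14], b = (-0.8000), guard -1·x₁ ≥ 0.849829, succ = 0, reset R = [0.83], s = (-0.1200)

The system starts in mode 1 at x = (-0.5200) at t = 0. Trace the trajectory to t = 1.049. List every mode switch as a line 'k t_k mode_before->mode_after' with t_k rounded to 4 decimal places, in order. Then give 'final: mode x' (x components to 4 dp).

1 0.4686 1->0
final: 0 -1.6739

Mode 1: guard c·x = 0.8498 hit at Δt = 0.4686 (t = 0.4686), x⁻ = (-0.8498) → reset → x⁺ = (-0.8254), jump to mode 0
Mode 0: flow for 0.5804 to horizon, guard not reached → x = (-1.6739)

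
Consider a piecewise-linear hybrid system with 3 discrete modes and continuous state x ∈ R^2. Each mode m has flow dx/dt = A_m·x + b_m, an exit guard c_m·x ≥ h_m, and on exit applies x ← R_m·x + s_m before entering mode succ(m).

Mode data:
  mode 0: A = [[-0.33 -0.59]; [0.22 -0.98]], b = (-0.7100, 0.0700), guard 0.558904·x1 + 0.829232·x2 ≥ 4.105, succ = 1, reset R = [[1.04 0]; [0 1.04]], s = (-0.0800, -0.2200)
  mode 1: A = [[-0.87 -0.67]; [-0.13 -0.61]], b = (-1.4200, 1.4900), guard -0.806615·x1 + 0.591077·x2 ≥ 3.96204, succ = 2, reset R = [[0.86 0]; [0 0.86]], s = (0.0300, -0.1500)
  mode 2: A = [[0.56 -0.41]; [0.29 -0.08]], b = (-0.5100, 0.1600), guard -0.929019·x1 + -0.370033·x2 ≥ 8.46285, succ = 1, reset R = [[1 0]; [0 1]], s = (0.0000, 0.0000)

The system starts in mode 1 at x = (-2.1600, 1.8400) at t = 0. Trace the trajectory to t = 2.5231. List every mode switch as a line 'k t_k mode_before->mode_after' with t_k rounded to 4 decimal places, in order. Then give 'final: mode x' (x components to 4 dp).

Mode 1: guard c·x = 3.9620 hit at Δt = 1.4631 (t = 1.4631), x⁻ = (-3.0531, 2.5367) → reset → x⁺ = (-2.5957, 2.0315), jump to mode 2
Mode 2: flow for 1.0600 to horizon, guard not reached → x = (-6.3497, 0.7439)

1 1.4631 1->2
final: 2 -6.3497 0.7439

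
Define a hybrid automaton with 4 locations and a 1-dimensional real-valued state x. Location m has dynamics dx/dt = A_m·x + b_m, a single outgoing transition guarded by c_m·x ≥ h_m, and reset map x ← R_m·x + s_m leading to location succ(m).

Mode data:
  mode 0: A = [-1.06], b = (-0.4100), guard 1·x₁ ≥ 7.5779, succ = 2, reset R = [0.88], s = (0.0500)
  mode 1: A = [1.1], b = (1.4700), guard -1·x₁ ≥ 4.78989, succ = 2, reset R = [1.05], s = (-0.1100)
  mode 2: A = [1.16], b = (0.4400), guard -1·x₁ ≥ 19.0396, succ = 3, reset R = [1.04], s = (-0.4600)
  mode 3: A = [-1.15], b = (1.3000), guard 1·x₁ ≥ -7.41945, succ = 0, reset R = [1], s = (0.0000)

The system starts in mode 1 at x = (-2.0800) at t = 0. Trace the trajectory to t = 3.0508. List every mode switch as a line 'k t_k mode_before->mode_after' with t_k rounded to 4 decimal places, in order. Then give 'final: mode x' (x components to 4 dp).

Mode 1: guard c·x = 4.7899 hit at Δt = 1.3960 (t = 1.3960), x⁻ = (-4.7899) → reset → x⁺ = (-5.1394), jump to mode 2
Mode 2: guard c·x = 19.0396 hit at Δt = 1.1777 (t = 2.5737), x⁻ = (-19.0396) → reset → x⁺ = (-20.2612), jump to mode 3
Mode 3: flow for 0.4771 to horizon, guard not reached → x = (-11.2280)

1 1.3960 1->2
2 2.5737 2->3
final: 3 -11.2280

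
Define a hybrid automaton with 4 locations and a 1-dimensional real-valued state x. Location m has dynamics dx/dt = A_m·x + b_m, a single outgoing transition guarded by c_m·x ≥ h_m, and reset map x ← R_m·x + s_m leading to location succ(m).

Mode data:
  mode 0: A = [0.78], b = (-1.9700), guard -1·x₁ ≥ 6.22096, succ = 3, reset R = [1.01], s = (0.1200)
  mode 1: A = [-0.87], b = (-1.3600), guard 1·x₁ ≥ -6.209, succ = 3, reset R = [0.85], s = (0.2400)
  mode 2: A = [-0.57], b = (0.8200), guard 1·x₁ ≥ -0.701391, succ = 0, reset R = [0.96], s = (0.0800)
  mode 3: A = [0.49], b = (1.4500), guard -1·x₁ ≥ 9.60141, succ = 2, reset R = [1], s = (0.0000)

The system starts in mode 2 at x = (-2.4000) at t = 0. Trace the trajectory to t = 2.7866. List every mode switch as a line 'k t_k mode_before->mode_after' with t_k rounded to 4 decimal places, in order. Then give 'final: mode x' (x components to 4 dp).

1 1.0251 2->0
2 2.3471 0->3
final: 3 -6.9331

Mode 2: guard c·x = -0.7014 hit at Δt = 1.0251 (t = 1.0251), x⁻ = (-0.7014) → reset → x⁺ = (-0.5933), jump to mode 0
Mode 0: guard c·x = 6.2210 hit at Δt = 1.3220 (t = 2.3471), x⁻ = (-6.2210) → reset → x⁺ = (-6.1632), jump to mode 3
Mode 3: flow for 0.4395 to horizon, guard not reached → x = (-6.9331)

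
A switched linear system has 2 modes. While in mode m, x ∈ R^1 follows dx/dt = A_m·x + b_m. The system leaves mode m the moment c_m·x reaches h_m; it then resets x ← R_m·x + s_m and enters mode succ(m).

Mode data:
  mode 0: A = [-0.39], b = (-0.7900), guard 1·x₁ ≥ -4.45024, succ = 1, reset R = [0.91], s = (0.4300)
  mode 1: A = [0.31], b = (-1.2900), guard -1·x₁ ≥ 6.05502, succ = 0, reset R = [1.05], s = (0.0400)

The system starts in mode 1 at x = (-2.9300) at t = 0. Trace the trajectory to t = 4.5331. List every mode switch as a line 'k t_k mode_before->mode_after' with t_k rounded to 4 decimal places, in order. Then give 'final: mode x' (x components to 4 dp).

1 1.1778 1->0
2 2.6422 0->1
3 3.5206 1->0
final: 0 -4.9175

Mode 1: guard c·x = 6.0550 hit at Δt = 1.1778 (t = 1.1778), x⁻ = (-6.0550) → reset → x⁺ = (-6.3178), jump to mode 0
Mode 0: guard c·x = -4.4502 hit at Δt = 1.4644 (t = 2.6422), x⁻ = (-4.4502) → reset → x⁺ = (-3.6197), jump to mode 1
Mode 1: guard c·x = 6.0550 hit at Δt = 0.8784 (t = 3.5206), x⁻ = (-6.0550) → reset → x⁺ = (-6.3178), jump to mode 0
Mode 0: flow for 1.0125 to horizon, guard not reached → x = (-4.9175)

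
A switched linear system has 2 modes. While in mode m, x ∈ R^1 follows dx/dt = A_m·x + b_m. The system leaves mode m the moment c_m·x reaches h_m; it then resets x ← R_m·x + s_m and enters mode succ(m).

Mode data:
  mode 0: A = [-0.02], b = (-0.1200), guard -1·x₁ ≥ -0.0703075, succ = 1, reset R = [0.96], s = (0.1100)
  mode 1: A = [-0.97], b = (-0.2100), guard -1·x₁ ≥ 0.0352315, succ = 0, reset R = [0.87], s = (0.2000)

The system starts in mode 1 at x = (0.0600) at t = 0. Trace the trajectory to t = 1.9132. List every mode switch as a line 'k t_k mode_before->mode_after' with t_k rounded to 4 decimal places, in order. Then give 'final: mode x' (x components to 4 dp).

1 0.4353 1->0
2 1.2445 0->1
final: 1 -0.0105

Mode 1: guard c·x = 0.0352 hit at Δt = 0.4353 (t = 0.4353), x⁻ = (-0.0352) → reset → x⁺ = (0.1693), jump to mode 0
Mode 0: guard c·x = -0.0703 hit at Δt = 0.8092 (t = 1.2445), x⁻ = (0.0703) → reset → x⁺ = (0.1775), jump to mode 1
Mode 1: flow for 0.6687 to horizon, guard not reached → x = (-0.0105)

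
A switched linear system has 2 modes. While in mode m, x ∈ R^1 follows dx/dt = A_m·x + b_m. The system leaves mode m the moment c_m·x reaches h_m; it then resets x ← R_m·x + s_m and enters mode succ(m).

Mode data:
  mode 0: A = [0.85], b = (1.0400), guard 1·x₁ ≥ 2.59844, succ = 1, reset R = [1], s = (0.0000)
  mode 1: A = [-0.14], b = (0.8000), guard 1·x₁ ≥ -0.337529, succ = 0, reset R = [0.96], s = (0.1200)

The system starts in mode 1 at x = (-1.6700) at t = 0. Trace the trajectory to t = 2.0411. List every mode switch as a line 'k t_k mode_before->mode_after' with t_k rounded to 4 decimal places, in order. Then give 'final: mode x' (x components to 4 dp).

Mode 1: guard c·x = -0.3375 hit at Δt = 1.4214 (t = 1.4214), x⁻ = (-0.3375) → reset → x⁺ = (-0.2040), jump to mode 0
Mode 0: flow for 0.6197 to horizon, guard not reached → x = (0.5029)

1 1.4214 1->0
final: 0 0.5029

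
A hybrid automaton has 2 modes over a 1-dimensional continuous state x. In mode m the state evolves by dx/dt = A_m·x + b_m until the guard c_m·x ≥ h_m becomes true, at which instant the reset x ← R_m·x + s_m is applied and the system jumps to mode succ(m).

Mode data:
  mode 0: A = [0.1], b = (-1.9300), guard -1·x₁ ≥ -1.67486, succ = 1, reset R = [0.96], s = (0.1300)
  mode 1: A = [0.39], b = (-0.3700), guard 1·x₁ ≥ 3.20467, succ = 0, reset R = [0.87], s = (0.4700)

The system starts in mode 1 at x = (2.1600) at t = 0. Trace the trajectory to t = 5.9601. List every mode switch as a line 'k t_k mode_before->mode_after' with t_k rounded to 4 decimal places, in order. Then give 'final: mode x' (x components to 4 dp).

1 1.5946 1->0
2 2.5358 0->1
3 5.2291 1->0
final: 0 2.0414

Mode 1: guard c·x = 3.2047 hit at Δt = 1.5946 (t = 1.5946), x⁻ = (3.2047) → reset → x⁺ = (3.2581), jump to mode 0
Mode 0: guard c·x = -1.6749 hit at Δt = 0.9412 (t = 2.5358), x⁻ = (1.6749) → reset → x⁺ = (1.7379), jump to mode 1
Mode 1: guard c·x = 3.2047 hit at Δt = 2.6933 (t = 5.2291), x⁻ = (3.2047) → reset → x⁺ = (3.2581), jump to mode 0
Mode 0: flow for 0.7310 to horizon, guard not reached → x = (2.0414)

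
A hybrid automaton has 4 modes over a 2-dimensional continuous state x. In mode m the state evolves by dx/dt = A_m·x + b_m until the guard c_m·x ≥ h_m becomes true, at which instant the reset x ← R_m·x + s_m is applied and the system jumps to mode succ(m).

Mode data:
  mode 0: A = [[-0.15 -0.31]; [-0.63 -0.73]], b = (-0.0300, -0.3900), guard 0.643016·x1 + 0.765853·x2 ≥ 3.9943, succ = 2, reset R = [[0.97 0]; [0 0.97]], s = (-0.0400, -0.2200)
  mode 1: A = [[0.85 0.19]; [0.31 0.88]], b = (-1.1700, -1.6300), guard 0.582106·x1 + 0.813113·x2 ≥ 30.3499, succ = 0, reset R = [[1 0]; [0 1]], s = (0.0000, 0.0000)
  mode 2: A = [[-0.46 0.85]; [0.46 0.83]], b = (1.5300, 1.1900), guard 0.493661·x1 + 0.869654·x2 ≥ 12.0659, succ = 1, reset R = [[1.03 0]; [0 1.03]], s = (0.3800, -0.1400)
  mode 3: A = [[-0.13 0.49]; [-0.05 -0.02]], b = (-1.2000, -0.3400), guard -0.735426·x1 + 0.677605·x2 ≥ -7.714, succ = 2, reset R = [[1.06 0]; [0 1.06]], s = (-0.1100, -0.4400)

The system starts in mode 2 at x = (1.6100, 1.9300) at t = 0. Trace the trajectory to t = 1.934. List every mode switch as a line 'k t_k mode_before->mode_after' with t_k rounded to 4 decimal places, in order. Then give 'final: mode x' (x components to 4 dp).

1 1.1484 2->1
final: 1 15.6972 22.4002

Mode 2: guard c·x = 12.0659 hit at Δt = 1.1484 (t = 1.1484), x⁻ = (6.5274, 10.1691) → reset → x⁺ = (7.1032, 10.3341), jump to mode 1
Mode 1: flow for 0.7856 to horizon, guard not reached → x = (15.6972, 22.4002)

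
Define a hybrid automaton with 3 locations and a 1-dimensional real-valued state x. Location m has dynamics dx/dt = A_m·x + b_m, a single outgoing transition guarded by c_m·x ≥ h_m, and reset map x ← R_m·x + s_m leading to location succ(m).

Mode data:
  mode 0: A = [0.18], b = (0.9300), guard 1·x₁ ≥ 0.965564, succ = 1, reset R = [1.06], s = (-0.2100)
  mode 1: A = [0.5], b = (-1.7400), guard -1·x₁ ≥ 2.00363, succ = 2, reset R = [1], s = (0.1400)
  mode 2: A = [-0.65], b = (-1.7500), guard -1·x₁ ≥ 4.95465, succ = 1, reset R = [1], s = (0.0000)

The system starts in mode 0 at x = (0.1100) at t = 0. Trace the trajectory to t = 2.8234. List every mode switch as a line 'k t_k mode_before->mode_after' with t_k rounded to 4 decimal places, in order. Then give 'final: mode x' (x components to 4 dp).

Mode 0: guard c·x = 0.9656 hit at Δt = 0.8348 (t = 0.8348), x⁻ = (0.9656) → reset → x⁺ = (0.8135), jump to mode 1
Mode 1: guard c·x = 2.0036 hit at Δt = 1.4420 (t = 2.2768), x⁻ = (-2.0036) → reset → x⁺ = (-1.8636), jump to mode 2
Mode 2: flow for 0.5466 to horizon, guard not reached → x = (-2.1114)

1 0.8348 0->1
2 2.2768 1->2
final: 2 -2.1114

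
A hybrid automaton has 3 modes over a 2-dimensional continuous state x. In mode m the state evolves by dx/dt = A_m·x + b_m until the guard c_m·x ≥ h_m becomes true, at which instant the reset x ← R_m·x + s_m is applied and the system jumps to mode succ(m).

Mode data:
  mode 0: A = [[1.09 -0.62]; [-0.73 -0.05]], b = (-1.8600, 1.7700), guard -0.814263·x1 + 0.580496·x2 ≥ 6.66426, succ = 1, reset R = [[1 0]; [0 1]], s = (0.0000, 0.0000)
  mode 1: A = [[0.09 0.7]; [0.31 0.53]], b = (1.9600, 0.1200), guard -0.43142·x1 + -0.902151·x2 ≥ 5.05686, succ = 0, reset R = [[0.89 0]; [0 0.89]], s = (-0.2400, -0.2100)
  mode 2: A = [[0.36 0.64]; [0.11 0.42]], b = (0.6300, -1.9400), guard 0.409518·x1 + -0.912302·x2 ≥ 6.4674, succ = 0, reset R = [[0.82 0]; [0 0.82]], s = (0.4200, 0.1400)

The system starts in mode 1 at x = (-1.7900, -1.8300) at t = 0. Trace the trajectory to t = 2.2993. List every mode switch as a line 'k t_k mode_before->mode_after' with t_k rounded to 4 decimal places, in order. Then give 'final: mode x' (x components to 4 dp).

1 1.3370 1->0
final: 0 -6.7063 0.2608

Mode 1: guard c·x = 5.0569 hit at Δt = 1.3370 (t = 1.3370), x⁻ = (-2.2092, -4.5489) → reset → x⁺ = (-2.2062, -4.2585), jump to mode 0
Mode 0: flow for 0.9623 to horizon, guard not reached → x = (-6.7063, 0.2608)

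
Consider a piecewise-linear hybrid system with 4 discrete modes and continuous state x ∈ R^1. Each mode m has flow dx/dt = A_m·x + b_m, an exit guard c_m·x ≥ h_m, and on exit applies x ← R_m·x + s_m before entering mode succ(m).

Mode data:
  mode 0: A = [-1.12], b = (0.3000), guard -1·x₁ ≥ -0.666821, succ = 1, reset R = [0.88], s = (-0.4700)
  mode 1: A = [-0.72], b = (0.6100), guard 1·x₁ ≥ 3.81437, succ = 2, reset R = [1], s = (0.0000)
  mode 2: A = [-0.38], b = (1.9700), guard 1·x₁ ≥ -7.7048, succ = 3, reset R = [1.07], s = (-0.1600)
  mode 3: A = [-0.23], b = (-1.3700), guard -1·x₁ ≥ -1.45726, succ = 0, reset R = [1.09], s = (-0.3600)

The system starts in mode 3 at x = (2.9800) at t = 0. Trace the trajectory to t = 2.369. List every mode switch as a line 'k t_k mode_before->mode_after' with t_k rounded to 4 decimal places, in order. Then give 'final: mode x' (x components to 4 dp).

Mode 3: guard c·x = -1.4573 hit at Δt = 0.8122 (t = 0.8122), x⁻ = (1.4573) → reset → x⁺ = (1.2284), jump to mode 0
Mode 0: guard c·x = -0.6668 hit at Δt = 0.7845 (t = 1.5967), x⁻ = (0.6668) → reset → x⁺ = (0.1168), jump to mode 1
Mode 1: flow for 0.7723 to horizon, guard not reached → x = (0.4284)

1 0.8122 3->0
2 1.5967 0->1
final: 1 0.4284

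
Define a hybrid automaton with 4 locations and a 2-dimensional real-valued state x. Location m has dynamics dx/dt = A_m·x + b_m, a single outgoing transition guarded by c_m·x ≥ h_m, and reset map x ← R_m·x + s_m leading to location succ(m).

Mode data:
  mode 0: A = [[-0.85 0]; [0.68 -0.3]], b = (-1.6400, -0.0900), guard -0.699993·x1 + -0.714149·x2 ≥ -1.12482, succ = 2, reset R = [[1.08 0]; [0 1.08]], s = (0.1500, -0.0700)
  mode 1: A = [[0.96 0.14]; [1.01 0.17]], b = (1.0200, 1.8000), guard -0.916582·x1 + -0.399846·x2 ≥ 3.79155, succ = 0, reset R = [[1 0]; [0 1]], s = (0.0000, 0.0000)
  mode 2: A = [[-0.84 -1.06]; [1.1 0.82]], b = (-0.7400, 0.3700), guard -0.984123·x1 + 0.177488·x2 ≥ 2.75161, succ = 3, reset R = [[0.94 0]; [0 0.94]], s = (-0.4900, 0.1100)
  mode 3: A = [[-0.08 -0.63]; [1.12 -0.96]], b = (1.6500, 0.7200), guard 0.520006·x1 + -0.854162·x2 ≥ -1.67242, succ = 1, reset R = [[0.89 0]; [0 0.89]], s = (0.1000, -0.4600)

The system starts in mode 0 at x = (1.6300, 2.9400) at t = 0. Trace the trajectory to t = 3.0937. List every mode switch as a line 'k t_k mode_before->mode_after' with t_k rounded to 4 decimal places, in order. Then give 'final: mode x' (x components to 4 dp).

Mode 0: guard c·x = -1.1248 hit at Δt = 1.1615 (t = 1.1615), x⁻ = (-0.6032, 2.1663) → reset → x⁺ = (-0.5015, 2.2696), jump to mode 2
Mode 2: guard c·x = 2.7516 hit at Δt = 0.7182 (t = 1.8797), x⁻ = (-2.2514, 3.0198) → reset → x⁺ = (-2.6063, 2.9486), jump to mode 3
Mode 3: guard c·x = -1.6724 hit at Δt = 0.6310 (t = 2.5107), x⁻ = (-2.1055, 0.6761) → reset → x⁺ = (-1.7739, 0.1418), jump to mode 1
Mode 1: flow for 0.5830 to horizon, guard not reached → x = (-2.2953, 0.0184)

1 1.1615 0->2
2 1.8797 2->3
3 2.5107 3->1
final: 1 -2.2953 0.0184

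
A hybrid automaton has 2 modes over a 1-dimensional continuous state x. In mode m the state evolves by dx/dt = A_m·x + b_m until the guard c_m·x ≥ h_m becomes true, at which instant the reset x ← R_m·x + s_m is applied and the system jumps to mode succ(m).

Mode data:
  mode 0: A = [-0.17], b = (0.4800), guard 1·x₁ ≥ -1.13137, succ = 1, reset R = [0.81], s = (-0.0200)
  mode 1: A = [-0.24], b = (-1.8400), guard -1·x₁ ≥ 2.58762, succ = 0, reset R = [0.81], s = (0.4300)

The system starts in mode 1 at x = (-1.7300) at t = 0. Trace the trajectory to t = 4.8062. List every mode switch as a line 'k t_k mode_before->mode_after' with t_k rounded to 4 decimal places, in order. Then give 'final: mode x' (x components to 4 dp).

Mode 1: guard c·x = 2.5876 hit at Δt = 0.6501 (t = 0.6501), x⁻ = (-2.5876) → reset → x⁺ = (-1.6660), jump to mode 0
Mode 0: guard c·x = -1.1314 hit at Δt = 0.7458 (t = 1.3959), x⁻ = (-1.1314) → reset → x⁺ = (-0.9364), jump to mode 1
Mode 1: guard c·x = 2.5876 hit at Δt = 1.1729 (t = 2.5688), x⁻ = (-2.5876) → reset → x⁺ = (-1.6660), jump to mode 0
Mode 0: guard c·x = -1.1314 hit at Δt = 0.7458 (t = 3.3146), x⁻ = (-1.1314) → reset → x⁺ = (-0.9364), jump to mode 1
Mode 1: guard c·x = 2.5876 hit at Δt = 1.1729 (t = 4.4875), x⁻ = (-2.5876) → reset → x⁺ = (-1.6660), jump to mode 0
Mode 0: flow for 0.3187 to horizon, guard not reached → x = (-1.4292)

1 0.6501 1->0
2 1.3959 0->1
3 2.5688 1->0
4 3.3146 0->1
5 4.4875 1->0
final: 0 -1.4292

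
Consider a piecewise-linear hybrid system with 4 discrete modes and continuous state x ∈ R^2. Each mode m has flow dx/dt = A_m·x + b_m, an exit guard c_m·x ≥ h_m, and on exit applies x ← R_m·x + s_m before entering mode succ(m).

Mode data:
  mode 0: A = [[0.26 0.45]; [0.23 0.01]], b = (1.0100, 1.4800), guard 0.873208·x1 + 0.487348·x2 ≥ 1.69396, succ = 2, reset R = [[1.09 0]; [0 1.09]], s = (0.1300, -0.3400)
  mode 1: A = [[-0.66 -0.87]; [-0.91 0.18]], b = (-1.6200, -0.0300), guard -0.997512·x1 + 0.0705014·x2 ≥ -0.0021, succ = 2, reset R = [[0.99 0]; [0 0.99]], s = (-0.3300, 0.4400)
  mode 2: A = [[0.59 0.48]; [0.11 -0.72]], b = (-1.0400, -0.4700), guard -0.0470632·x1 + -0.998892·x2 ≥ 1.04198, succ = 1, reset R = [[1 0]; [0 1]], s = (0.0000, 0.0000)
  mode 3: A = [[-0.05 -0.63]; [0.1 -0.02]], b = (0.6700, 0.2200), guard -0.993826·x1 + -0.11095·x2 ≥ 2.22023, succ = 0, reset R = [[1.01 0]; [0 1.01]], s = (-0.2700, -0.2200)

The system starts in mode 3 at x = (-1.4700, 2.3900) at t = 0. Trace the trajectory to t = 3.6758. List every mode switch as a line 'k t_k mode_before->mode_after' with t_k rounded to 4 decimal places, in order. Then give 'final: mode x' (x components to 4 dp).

1 1.4030 3->0
2 2.8071 0->2
final: 2 0.2363 1.7117

Mode 3: guard c·x = 2.2202 hit at Δt = 1.4030 (t = 1.4030), x⁻ = (-2.4966, 2.3523) → reset → x⁺ = (-2.7916, 2.1558), jump to mode 0
Mode 0: guard c·x = 1.6940 hit at Δt = 1.4041 (t = 2.8071), x⁻ = (-0.1511, 3.7466) → reset → x⁺ = (-0.0347, 3.7437), jump to mode 2
Mode 2: flow for 0.8687 to horizon, guard not reached → x = (0.2363, 1.7117)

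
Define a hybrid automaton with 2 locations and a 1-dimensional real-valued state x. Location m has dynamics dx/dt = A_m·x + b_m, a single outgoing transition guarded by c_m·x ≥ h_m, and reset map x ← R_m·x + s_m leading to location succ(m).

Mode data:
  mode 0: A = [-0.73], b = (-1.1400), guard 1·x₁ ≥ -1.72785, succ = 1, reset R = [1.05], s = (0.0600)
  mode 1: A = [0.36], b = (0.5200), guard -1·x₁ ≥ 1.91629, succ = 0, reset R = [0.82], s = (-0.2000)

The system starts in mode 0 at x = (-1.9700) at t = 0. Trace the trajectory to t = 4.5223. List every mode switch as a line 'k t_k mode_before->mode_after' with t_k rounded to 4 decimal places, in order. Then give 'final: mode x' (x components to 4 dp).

1 1.2314 0->1
2 2.4001 1->0
3 2.7186 0->1
4 3.8873 1->0
5 4.2058 0->1
final: 1 -1.7916

Mode 0: guard c·x = -1.7279 hit at Δt = 1.2314 (t = 1.2314), x⁻ = (-1.7279) → reset → x⁺ = (-1.7542), jump to mode 1
Mode 1: guard c·x = 1.9163 hit at Δt = 1.1687 (t = 2.4001), x⁻ = (-1.9163) → reset → x⁺ = (-1.7714), jump to mode 0
Mode 0: guard c·x = -1.7279 hit at Δt = 0.3185 (t = 2.7186), x⁻ = (-1.7279) → reset → x⁺ = (-1.7542), jump to mode 1
Mode 1: guard c·x = 1.9163 hit at Δt = 1.1687 (t = 3.8873), x⁻ = (-1.9163) → reset → x⁺ = (-1.7714), jump to mode 0
Mode 0: guard c·x = -1.7279 hit at Δt = 0.3185 (t = 4.2058), x⁻ = (-1.7279) → reset → x⁺ = (-1.7542), jump to mode 1
Mode 1: flow for 0.3165 to horizon, guard not reached → x = (-1.7916)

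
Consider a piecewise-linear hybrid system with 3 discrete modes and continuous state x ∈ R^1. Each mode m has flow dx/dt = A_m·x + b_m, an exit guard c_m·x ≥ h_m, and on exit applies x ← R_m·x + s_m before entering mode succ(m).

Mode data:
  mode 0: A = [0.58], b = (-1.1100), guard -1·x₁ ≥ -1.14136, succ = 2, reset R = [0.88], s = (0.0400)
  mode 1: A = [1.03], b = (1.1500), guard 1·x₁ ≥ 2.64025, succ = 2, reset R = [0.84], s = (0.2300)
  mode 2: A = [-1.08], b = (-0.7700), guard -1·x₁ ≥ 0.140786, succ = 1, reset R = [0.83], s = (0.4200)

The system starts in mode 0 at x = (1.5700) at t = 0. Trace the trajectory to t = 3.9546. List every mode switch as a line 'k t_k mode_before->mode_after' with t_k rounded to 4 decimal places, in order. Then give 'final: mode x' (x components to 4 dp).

Mode 0: guard c·x = -1.1414 hit at Δt = 1.3957 (t = 1.3957), x⁻ = (1.1414) → reset → x⁺ = (1.0444), jump to mode 2
Mode 2: guard c·x = 0.1408 hit at Δt = 1.0390 (t = 2.4347), x⁻ = (-0.1408) → reset → x⁺ = (0.3031), jump to mode 1
Mode 1: guard c·x = 2.6402 hit at Δt = 0.9448 (t = 3.3795), x⁻ = (2.6402) → reset → x⁺ = (2.4478), jump to mode 2
Mode 2: flow for 0.5751 to horizon, guard not reached → x = (0.9855)

1 1.3957 0->2
2 2.4347 2->1
3 3.3795 1->2
final: 2 0.9855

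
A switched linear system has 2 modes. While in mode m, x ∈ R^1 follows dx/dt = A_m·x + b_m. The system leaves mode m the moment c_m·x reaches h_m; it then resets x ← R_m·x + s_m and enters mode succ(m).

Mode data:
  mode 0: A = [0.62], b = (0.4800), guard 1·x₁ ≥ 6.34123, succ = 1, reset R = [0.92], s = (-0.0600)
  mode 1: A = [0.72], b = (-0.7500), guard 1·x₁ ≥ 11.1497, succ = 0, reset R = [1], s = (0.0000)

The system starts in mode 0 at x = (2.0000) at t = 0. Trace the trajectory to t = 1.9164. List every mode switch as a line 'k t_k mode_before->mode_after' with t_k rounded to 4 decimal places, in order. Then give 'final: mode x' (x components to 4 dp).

1 1.5192 0->1
final: 1 7.3406

Mode 0: guard c·x = 6.3412 hit at Δt = 1.5192 (t = 1.5192), x⁻ = (6.3412) → reset → x⁺ = (5.7739), jump to mode 1
Mode 1: flow for 0.3972 to horizon, guard not reached → x = (7.3406)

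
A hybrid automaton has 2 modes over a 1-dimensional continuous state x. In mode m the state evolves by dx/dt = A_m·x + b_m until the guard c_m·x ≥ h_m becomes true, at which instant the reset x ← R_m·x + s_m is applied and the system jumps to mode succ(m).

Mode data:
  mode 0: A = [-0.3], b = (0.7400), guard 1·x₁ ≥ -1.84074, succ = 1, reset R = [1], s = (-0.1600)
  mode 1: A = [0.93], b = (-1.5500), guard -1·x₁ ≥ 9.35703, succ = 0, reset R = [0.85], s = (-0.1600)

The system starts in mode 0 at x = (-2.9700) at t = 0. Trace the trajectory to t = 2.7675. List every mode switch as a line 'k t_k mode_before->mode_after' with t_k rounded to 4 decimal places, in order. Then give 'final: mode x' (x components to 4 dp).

Mode 0: guard c·x = -1.8407 hit at Δt = 0.7761 (t = 0.7761), x⁻ = (-1.8407) → reset → x⁺ = (-2.0007), jump to mode 1
Mode 1: guard c·x = 9.3570 hit at Δt = 1.1834 (t = 1.9595), x⁻ = (-9.3570) → reset → x⁺ = (-8.1135), jump to mode 0
Mode 0: flow for 0.8080 to horizon, guard not reached → x = (-5.8360)

1 0.7761 0->1
2 1.9595 1->0
final: 0 -5.8360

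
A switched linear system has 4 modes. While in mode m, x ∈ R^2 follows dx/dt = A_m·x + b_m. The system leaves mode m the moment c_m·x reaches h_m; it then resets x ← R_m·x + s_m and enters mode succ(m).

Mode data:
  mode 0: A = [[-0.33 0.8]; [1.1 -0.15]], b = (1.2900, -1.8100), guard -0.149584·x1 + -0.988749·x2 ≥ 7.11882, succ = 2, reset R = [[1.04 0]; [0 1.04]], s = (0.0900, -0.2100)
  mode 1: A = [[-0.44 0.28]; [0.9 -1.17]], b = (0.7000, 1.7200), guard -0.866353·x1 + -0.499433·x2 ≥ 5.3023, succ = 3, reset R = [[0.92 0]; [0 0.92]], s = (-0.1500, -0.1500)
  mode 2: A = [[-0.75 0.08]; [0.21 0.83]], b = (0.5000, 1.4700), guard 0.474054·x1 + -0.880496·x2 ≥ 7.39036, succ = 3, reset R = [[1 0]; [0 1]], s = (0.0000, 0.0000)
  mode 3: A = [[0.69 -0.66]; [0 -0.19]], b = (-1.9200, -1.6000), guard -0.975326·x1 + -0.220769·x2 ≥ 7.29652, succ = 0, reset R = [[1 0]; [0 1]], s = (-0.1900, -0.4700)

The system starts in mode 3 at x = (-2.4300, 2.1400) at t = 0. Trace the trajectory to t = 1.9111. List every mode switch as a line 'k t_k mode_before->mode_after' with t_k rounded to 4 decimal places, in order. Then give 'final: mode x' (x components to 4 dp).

Mode 3: guard c·x = 7.2965 hit at Δt = 0.8433 (t = 0.8433), x⁻ = (-7.6116, 0.5764) → reset → x⁺ = (-7.8016, 0.1064), jump to mode 0
Mode 0: guard c·x = 7.1188 hit at Δt = 0.6809 (t = 1.5242), x⁻ = (-7.0214, -6.1376) → reset → x⁺ = (-7.2122, -6.5931), jump to mode 2
Mode 2: flow for 0.3869 to horizon, guard not reached → x = (-5.4377, -9.0249)

1 0.8433 3->0
2 1.5242 0->2
final: 2 -5.4377 -9.0249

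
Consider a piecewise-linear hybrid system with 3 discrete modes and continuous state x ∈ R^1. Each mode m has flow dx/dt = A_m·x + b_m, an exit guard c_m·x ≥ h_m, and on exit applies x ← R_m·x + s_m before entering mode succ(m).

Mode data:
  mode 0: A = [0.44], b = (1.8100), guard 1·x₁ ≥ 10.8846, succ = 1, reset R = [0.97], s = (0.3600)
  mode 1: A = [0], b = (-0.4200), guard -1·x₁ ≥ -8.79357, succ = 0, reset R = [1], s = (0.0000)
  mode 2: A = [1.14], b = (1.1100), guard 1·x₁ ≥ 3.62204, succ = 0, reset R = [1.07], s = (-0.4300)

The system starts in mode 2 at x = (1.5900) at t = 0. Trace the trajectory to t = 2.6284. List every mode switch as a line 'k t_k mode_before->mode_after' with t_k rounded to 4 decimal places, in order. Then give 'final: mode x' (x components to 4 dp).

Mode 2: guard c·x = 3.6220 hit at Δt = 0.5120 (t = 0.5120), x⁻ = (3.6220) → reset → x⁺ = (3.4456), jump to mode 0
Mode 0: guard c·x = 10.8846 hit at Δt = 1.5572 (t = 2.0692), x⁻ = (10.8846) → reset → x⁺ = (10.9181), jump to mode 1
Mode 1: flow for 0.5592 to horizon, guard not reached → x = (10.6832)

1 0.5120 2->0
2 2.0692 0->1
final: 1 10.6832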